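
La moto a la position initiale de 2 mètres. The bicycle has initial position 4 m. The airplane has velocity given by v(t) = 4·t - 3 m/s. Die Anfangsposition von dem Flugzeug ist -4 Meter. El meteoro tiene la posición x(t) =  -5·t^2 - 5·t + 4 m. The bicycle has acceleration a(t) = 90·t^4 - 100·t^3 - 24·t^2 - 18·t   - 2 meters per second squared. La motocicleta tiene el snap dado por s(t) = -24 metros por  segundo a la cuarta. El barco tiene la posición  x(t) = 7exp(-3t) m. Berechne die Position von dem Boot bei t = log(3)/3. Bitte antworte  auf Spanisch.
De la ecuación de la posición x(t) = 7·exp(-3·t), sustituimos t = log(3)/3 para obtener x = 7/3.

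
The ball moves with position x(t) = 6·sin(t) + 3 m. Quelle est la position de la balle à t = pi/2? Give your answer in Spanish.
Tenemos la posición x(t) = 6·sin(t) + 3. Sustituyendo t = pi/2: x(pi/2) = 9.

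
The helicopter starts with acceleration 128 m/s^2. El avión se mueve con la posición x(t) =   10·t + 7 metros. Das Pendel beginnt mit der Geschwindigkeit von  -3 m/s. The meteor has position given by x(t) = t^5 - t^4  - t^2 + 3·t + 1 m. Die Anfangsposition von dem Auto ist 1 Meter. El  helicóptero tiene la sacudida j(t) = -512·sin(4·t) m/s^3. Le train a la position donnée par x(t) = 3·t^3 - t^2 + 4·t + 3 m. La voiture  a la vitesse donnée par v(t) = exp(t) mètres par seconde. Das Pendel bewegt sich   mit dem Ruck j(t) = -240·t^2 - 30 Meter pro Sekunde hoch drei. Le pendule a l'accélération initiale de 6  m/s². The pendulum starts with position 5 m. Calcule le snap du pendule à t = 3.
Pour résoudre ceci, nous devons prendre 1 dérivée de notre équation du jerk j(t) = -240·t^2 - 30. En prenant d/dt de j(t), nous trouvons s(t) = -480·t. De l'équation du snap s(t) = -480·t, nous substituons t = 3 pour obtenir s = -1440.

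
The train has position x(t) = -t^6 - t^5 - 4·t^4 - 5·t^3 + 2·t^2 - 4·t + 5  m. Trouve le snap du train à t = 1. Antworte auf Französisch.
Pour résoudre ceci, nous devons prendre 4 dérivées de notre équation de la position x(t) = -t^6 - t^5 - 4·t^4 - 5·t^3 + 2·t^2 - 4·t + 5. En dérivant la position, nous obtenons la vitesse: v(t) = -6·t^5 - 5·t^4 - 16·t^3 - 15·t^2 + 4·t - 4. En prenant d/dt de v(t), nous trouvons a(t) = -30·t^4 - 20·t^3 - 48·t^2 - 30·t + 4. En dérivant l'accélération, nous obtenons le jerk: j(t) = -120·t^3 - 60·t^2 - 96·t - 30. La dérivée du jerk donne le snap: s(t) = -360·t^2 - 120·t - 96. En utilisant s(t) = -360·t^2 - 120·t - 96 et en substituant t = 1, nous trouvons s = -576.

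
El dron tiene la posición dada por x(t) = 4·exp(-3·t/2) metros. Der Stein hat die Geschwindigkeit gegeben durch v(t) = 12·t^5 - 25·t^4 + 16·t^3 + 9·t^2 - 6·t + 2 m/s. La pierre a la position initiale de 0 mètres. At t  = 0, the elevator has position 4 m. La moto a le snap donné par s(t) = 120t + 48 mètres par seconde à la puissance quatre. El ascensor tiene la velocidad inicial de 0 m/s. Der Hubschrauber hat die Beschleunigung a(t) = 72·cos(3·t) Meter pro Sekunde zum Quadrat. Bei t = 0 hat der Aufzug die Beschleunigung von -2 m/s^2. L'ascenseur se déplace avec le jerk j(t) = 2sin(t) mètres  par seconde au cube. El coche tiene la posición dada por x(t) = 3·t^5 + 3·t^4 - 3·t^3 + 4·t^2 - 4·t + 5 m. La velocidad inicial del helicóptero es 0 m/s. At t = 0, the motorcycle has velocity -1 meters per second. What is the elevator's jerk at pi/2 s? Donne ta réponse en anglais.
From the given jerk equation j(t) = 2·sin(t), we substitute t = pi/2 to get j = 2.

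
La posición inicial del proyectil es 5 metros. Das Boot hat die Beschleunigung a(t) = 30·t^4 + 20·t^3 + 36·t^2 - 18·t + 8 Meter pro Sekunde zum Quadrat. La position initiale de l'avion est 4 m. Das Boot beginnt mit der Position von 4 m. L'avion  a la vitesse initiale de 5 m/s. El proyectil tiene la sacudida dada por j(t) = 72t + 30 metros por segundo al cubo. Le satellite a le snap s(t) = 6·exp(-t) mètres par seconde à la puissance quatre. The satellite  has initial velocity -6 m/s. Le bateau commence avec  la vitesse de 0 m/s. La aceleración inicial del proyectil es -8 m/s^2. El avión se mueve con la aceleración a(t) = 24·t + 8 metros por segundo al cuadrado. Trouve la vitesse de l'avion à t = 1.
Pour résoudre ceci, nous devons prendre 1 primitive de notre équation de l'accélération a(t) = 24·t + 8. La primitive de l'accélération est la vitesse. En utilisant v(0) = 5, nous obtenons v(t) = 12·t^2 + 8·t + 5. Nous avons la vitesse v(t) = 12·t^2 + 8·t + 5. En substituant t = 1: v(1) = 25.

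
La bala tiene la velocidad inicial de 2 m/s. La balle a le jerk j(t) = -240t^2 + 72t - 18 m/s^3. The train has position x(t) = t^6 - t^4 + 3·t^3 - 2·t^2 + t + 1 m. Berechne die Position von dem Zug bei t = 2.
Aus der Gleichung für die Position x(t) = t^6 - t^4 + 3·t^3 - 2·t^2 + t + 1, setzen wir t = 2 ein und erhalten x = 67.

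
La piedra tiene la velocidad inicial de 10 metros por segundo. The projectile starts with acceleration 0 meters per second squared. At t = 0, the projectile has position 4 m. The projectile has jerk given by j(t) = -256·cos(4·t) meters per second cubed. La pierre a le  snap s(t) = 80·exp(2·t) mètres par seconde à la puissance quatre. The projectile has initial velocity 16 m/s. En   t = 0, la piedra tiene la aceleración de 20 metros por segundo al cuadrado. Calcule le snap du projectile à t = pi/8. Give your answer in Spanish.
Debemos derivar nuestra ecuación de la sacudida j(t) = -256·cos(4·t) 1 vez. Tomando d/dt de j(t), encontramos s(t) = 1024·sin(4·t). Usando s(t) = 1024·sin(4·t) y sustituyendo t = pi/8, encontramos s = 1024.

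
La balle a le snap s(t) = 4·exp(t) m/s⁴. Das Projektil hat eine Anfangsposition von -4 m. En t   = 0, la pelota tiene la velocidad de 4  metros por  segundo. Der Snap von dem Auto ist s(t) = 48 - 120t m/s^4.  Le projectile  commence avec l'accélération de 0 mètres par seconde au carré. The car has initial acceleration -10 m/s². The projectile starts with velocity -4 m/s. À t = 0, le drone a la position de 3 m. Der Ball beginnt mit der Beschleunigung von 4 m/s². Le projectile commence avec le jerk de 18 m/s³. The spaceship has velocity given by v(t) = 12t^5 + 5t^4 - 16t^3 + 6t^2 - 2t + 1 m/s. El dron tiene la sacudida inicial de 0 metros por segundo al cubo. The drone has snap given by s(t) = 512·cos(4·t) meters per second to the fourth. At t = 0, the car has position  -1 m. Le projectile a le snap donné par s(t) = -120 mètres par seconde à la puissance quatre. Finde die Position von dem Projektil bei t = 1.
Ausgehend von dem Snap s(t) = -120, nehmen wir 4 Integrale. Das Integral von dem Snap, mit j(0) = 18, ergibt den Ruck: j(t) = 18 - 120·t. Mit ∫j(t)dt und Anwendung von a(0) = 0, finden wir a(t) = 6·t·(3 - 10·t). Das Integral von der Beschleunigung ist die Geschwindigkeit. Mit v(0) = -4 erhalten wir v(t) = -20·t^3 + 9·t^2 - 4. Das Integral von der Geschwindigkeit ist die Position. Mit x(0) = -4 erhalten wir x(t) = -5·t^4 + 3·t^3 - 4·t - 4. Mit x(t) = -5·t^4 + 3·t^3 - 4·t - 4 und Einsetzen von t = 1, finden wir x = -10.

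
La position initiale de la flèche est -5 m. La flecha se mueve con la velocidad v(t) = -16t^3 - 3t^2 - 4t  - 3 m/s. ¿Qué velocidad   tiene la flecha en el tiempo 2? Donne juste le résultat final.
La velocidad en t = 2 es v = -151.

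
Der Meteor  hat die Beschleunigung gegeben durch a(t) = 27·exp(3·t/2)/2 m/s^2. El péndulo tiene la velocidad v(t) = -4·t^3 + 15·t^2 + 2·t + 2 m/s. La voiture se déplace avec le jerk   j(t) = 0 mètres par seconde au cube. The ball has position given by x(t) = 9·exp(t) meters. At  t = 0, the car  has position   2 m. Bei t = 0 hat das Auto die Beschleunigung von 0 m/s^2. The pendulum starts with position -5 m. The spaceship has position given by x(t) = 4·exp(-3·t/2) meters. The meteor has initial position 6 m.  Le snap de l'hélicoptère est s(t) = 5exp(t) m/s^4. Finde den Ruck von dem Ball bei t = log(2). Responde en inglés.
We must differentiate our position equation x(t) = 9·exp(t) 3 times. The derivative of position gives velocity: v(t) = 9·exp(t). Differentiating velocity, we get acceleration: a(t) = 9·exp(t). The derivative of acceleration gives jerk: j(t) = 9·exp(t). Using j(t) = 9·exp(t) and substituting t = log(2), we find j = 18.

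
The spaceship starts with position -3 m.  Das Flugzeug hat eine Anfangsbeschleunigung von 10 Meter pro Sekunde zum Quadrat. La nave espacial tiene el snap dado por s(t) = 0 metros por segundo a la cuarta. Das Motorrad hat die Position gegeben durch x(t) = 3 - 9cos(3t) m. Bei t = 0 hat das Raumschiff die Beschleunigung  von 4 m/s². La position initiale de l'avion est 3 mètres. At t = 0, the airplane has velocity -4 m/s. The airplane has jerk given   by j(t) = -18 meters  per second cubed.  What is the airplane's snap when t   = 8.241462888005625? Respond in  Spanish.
Debemos derivar nuestra ecuación de la sacudida j(t) = -18 1 vez. Tomando d/dt de j(t), encontramos s(t) = 0. Tenemos el snap s(t) = 0. Sustituyendo t = 8.241462888005625: s(8.241462888005625) = 0.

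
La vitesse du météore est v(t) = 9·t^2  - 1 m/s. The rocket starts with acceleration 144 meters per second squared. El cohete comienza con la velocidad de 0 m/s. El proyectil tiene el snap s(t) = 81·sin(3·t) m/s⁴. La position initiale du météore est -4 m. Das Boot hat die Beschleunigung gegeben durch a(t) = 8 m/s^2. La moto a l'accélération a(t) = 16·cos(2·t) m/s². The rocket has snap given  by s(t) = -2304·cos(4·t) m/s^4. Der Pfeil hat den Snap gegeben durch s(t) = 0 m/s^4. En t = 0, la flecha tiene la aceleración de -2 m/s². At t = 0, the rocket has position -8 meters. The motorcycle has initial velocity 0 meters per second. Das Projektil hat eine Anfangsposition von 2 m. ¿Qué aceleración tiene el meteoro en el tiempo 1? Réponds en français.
Nous devons dériver notre équation de la vitesse v(t) = 9·t^2 - 1 1 fois. En prenant d/dt de v(t), nous trouvons a(t) = 18·t. Nous avons l'accélération a(t) = 18·t. En substituant t = 1: a(1) = 18.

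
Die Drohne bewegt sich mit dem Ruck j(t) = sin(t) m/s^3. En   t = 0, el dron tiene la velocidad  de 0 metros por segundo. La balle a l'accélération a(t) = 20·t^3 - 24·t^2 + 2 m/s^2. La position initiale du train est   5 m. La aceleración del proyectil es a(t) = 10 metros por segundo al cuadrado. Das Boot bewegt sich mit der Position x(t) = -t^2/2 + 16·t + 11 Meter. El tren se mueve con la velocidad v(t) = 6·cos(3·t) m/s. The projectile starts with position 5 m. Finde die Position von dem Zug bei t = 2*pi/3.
Wir müssen das Integral unserer Gleichung für die Geschwindigkeit v(t) = 6·cos(3·t) 1-mal finden. Durch Integration von der Geschwindigkeit und Verwendung der Anfangsbedingung x(0) = 5, erhalten wir x(t) = 2·sin(3·t) + 5. Wir haben die Position x(t) = 2·sin(3·t) + 5. Durch Einsetzen von t = 2*pi/3: x(2*pi/3) = 5.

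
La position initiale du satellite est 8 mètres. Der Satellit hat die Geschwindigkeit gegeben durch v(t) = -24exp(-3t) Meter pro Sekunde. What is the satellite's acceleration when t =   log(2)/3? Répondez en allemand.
Wir müssen unsere Gleichung für die Geschwindigkeit v(t) = -24·exp(-3·t) 1-mal ableiten. Die Ableitung von der Geschwindigkeit ergibt die Beschleunigung: a(t) = 72·exp(-3·t). Mit a(t) = 72·exp(-3·t) und Einsetzen von t = log(2)/3, finden wir a = 36.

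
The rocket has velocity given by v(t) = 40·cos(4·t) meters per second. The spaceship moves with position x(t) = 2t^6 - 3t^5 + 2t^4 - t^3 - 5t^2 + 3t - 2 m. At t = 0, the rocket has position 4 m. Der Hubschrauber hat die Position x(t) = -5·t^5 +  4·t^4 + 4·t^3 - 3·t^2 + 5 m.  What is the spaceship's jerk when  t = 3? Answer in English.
We must differentiate our position equation x(t) = 2·t^6 - 3·t^5 + 2·t^4 - t^3 - 5·t^2 + 3·t - 2 3 times. The derivative of position gives velocity: v(t) = 12·t^5 - 15·t^4 + 8·t^3 - 3·t^2 - 10·t + 3. Taking d/dt of v(t), we find a(t) = 60·t^4 - 60·t^3 + 24·t^2 - 6·t - 10. Taking d/dt of a(t), we find j(t) = 240·t^3 - 180·t^2 + 48·t - 6. From the given jerk equation j(t) = 240·t^3 - 180·t^2 + 48·t - 6, we substitute t = 3 to get j = 4998.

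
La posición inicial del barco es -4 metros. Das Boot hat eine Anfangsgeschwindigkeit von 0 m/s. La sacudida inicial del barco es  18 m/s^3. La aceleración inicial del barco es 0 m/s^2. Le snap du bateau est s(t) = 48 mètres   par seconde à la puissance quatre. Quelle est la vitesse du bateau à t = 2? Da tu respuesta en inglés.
We need to integrate our snap equation s(t) = 48 3 times. The integral of snap is jerk. Using j(0) = 18, we get j(t) = 48·t + 18. Taking ∫j(t)dt and applying a(0) = 0, we find a(t) = 6·t·(4·t + 3). The antiderivative of acceleration, with v(0) = 0, gives velocity: v(t) = t^2·(8·t + 9). From the given velocity equation v(t) = t^2·(8·t + 9), we substitute t = 2 to get v = 100.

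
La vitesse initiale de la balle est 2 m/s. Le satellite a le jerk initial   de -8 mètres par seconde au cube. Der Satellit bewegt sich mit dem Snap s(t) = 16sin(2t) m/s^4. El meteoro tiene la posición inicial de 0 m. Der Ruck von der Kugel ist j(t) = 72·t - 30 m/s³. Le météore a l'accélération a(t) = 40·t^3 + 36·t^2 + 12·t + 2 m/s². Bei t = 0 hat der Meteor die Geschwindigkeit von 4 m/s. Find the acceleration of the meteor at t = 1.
From the given acceleration equation a(t) = 40·t^3 + 36·t^2 + 12·t + 2, we substitute t = 1 to get a = 90.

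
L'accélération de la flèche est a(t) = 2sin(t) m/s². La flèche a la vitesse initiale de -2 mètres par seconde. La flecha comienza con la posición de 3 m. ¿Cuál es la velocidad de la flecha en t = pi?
Debemos encontrar la antiderivada de nuestra ecuación de la aceleración a(t) = 2·sin(t) 1 vez. La integral de la aceleración, con v(0) = -2, da la velocidad: v(t) = -2·cos(t). De la ecuación de la velocidad v(t) = -2·cos(t), sustituimos t = pi para obtener v = 2.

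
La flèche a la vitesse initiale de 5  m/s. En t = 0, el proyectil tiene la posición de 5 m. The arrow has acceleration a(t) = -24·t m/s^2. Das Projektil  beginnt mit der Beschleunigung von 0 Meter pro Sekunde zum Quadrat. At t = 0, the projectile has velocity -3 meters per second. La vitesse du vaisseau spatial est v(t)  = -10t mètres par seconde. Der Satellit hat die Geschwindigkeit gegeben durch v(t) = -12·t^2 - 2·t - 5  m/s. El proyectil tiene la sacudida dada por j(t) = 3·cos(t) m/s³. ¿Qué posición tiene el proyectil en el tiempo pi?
Necesitamos integrar nuestra ecuación de la sacudida j(t) = 3·cos(t) 3 veces. La antiderivada de la sacudida es la aceleración. Usando a(0) = 0, obtenemos a(t) = 3·sin(t). Integrando la aceleración y usando la condición inicial v(0) = -3, obtenemos v(t) = -3·cos(t). Tomando ∫v(t)dt y aplicando x(0) = 5, encontramos x(t) = 5 - 3·sin(t). De la ecuación de la posición x(t) = 5 - 3·sin(t), sustituimos t = pi para obtener x = 5.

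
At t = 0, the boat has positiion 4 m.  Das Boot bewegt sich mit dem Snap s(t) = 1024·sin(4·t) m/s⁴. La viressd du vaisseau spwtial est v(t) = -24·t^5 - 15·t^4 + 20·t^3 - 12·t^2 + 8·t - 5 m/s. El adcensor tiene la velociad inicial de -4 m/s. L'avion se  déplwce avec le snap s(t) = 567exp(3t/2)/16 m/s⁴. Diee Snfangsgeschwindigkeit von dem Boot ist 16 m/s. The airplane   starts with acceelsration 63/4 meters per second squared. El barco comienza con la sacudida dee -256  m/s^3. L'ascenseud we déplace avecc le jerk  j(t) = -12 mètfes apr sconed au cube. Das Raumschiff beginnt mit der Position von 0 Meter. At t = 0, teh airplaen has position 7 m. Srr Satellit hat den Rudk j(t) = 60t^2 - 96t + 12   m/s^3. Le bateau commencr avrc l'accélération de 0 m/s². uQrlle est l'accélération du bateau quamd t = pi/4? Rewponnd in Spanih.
Debemos encontrar la antiderivada de nuestra ecuación del snap s(t) = 1024·sin(4·t) 2 veces. La antiderivada del snap es la sacudida. Usando j(0) = -256, obtenemos j(t) = -256·cos(4·t). Tomando ∫j(t)dt y aplicando a(0) = 0, encontramos a(t) = -64·sin(4·t). Usando a(t) = -64·sin(4·t) y sustituyendo t = pi/4, encontramos a = 0.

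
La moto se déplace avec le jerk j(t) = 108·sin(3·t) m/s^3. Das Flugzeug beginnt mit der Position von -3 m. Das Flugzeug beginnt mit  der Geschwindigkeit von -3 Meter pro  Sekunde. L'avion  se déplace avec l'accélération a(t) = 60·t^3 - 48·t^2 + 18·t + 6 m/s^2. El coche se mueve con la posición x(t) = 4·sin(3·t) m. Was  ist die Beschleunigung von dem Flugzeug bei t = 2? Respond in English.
From the given acceleration equation a(t) = 60·t^3 - 48·t^2 + 18·t + 6, we substitute t = 2 to get a = 330.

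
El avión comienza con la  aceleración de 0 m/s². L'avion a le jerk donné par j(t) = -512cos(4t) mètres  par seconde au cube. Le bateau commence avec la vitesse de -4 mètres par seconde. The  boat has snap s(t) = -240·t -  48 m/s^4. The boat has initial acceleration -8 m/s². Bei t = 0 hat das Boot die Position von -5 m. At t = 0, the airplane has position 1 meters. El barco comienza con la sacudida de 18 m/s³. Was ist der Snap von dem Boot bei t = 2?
Wir haben den Snap s(t) = -240·t - 48. Durch Einsetzen von t = 2: s(2) = -528.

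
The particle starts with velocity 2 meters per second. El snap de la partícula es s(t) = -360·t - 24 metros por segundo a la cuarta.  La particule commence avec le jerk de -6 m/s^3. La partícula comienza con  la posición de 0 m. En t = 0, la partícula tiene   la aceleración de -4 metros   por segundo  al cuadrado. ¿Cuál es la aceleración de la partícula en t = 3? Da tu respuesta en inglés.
Starting from snap s(t) = -360·t - 24, we take 2 antiderivatives. The antiderivative of snap is jerk. Using j(0) = -6, we get j(t) = -180·t^2 - 24·t - 6. Integrating jerk and using the initial condition a(0) = -4, we get a(t) = -60·t^3 - 12·t^2 - 6·t - 4. From the given acceleration equation a(t) = -60·t^3 - 12·t^2 - 6·t - 4, we substitute t = 3 to get a = -1750.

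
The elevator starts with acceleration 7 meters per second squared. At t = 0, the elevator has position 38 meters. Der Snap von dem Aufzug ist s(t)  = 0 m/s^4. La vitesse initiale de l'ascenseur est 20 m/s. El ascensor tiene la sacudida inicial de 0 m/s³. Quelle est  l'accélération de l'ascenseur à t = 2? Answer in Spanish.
Para resolver esto, necesitamos tomar 2 antiderivadas de nuestra ecuación del snap s(t) = 0. La integral del snap, con j(0) = 0, da la sacudida: j(t) = 0. Integrando la sacudida y usando la condición inicial a(0) = 7, obtenemos a(t) = 7. Usando a(t) = 7 y sustituyendo t = 2, encontramos a = 7.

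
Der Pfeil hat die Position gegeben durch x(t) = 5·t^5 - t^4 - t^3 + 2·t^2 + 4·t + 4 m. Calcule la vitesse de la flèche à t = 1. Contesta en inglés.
We must differentiate our position equation x(t) = 5·t^5 - t^4 - t^3 + 2·t^2 + 4·t + 4 1 time. Taking d/dt of x(t), we find v(t) = 25·t^4 - 4·t^3 - 3·t^2 + 4·t + 4. From the given velocity equation v(t) = 25·t^4 - 4·t^3 - 3·t^2 + 4·t + 4, we substitute t = 1 to get v = 26.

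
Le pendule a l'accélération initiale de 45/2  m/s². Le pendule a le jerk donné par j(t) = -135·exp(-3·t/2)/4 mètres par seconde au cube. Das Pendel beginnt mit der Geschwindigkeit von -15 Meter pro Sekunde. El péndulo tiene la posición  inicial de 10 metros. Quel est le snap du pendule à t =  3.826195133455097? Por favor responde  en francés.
Nous devons dériver notre équation du jerk j(t) = -135·exp(-3·t/2)/4 1 fois. La dérivée du jerk donne le snap: s(t) = 405·exp(-3·t/2)/8. En utilisant s(t) = 405·exp(-3·t/2)/8 et en substituant t = 3.826195133455097, nous trouvons s = 0.162862796034970.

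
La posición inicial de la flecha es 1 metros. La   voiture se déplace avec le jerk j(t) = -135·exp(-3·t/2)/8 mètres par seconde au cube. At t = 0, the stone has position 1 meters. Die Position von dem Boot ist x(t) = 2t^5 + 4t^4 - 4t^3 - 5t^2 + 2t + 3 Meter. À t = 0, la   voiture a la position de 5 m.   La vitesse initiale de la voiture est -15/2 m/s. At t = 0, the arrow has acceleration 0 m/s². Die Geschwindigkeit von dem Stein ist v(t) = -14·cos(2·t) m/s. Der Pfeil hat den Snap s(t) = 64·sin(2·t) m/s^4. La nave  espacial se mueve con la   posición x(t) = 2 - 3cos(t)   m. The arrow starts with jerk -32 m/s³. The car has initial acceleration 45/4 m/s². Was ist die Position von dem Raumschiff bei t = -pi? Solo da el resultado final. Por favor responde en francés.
x(-pi) = 5.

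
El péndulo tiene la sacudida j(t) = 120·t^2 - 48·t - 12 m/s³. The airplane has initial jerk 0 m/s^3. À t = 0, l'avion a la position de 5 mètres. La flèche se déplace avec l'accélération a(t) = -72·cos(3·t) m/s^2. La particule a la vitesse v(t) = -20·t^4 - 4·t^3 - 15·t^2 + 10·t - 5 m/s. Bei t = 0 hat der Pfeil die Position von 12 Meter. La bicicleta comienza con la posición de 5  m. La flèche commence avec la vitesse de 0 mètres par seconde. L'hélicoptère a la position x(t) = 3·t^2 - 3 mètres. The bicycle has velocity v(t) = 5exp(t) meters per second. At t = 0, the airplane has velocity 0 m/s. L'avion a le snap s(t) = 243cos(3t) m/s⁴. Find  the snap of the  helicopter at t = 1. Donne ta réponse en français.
En partant de la position x(t) = 3·t^2 - 3, nous prenons 4 dérivées. La dérivée de la position donne la vitesse: v(t) = 6·t. En dérivant la vitesse, nous obtenons l'accélération: a(t) = 6. En prenant d/dt de a(t), nous trouvons j(t) = 0. La dérivée du jerk donne le snap: s(t) = 0. Nous avons le snap s(t) = 0. En substituant t = 1: s(1) = 0.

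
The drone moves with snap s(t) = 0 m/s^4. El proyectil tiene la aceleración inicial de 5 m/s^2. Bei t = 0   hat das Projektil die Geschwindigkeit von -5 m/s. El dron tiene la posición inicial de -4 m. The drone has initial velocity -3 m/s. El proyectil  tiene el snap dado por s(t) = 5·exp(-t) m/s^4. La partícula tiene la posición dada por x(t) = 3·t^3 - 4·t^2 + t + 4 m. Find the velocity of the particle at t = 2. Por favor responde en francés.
Pour résoudre ceci, nous devons prendre 1 dérivée de notre équation de la position x(t) = 3·t^3 - 4·t^2 + t + 4. La dérivée de la position donne la vitesse: v(t) = 9·t^2 - 8·t + 1. Nous avons la vitesse v(t) = 9·t^2 - 8·t + 1. En substituant t = 2: v(2) = 21.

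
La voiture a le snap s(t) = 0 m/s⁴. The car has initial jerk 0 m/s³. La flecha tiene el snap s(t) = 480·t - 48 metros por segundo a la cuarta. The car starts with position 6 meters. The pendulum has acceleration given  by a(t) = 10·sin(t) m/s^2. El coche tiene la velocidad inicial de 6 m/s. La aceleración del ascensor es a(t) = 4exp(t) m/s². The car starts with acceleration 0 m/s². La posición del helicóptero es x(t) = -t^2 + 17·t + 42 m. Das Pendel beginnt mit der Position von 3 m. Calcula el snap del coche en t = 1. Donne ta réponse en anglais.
We have snap s(t) = 0. Substituting t = 1: s(1) = 0.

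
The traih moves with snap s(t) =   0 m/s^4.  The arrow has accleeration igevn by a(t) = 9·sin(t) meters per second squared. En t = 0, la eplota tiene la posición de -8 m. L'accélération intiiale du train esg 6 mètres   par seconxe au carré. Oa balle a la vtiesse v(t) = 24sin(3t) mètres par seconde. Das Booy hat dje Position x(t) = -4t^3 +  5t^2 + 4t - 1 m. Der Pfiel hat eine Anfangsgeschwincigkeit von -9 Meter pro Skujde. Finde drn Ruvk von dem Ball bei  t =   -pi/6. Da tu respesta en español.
Debemos derivar nuestra ecuación de la velocidad v(t) = 24·sin(3·t) 2 veces. La derivada de la velocidad da la aceleración: a(t) = 72·cos(3·t). Tomando d/dt de a(t), encontramos j(t) = -216·sin(3·t). Tenemos la sacudida j(t) = -216·sin(3·t). Sustituyendo t = -pi/6: j(-pi/6) = 216.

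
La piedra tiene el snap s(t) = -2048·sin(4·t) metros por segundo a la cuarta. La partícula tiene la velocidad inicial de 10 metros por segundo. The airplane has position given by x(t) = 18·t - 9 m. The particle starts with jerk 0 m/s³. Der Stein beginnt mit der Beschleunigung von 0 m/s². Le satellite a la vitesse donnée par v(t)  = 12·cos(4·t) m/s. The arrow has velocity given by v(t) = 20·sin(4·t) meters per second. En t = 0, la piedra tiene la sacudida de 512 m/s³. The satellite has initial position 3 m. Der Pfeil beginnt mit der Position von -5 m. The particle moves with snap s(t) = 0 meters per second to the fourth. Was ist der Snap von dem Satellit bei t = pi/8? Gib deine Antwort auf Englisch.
Starting from velocity v(t) = 12·cos(4·t), we take 3 derivatives. The derivative of velocity gives acceleration: a(t) = -48·sin(4·t). Taking d/dt of a(t), we find j(t) = -192·cos(4·t). The derivative of jerk gives snap: s(t) = 768·sin(4·t). Using s(t) = 768·sin(4·t) and substituting t = pi/8, we find s = 768.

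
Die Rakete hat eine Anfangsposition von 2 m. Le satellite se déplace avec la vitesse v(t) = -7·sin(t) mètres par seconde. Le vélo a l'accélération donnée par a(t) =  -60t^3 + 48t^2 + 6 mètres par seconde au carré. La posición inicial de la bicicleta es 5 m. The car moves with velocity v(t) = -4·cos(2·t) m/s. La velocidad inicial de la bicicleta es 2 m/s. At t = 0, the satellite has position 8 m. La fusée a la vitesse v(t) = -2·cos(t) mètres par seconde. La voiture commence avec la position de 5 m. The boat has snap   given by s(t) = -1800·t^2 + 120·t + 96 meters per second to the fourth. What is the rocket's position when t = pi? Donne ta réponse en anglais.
We need to integrate our velocity equation v(t) = -2·cos(t) 1 time. Integrating velocity and using the initial condition x(0) = 2, we get x(t) = 2 - 2·sin(t). From the given position equation x(t) = 2 - 2·sin(t), we substitute t = pi to get x = 2.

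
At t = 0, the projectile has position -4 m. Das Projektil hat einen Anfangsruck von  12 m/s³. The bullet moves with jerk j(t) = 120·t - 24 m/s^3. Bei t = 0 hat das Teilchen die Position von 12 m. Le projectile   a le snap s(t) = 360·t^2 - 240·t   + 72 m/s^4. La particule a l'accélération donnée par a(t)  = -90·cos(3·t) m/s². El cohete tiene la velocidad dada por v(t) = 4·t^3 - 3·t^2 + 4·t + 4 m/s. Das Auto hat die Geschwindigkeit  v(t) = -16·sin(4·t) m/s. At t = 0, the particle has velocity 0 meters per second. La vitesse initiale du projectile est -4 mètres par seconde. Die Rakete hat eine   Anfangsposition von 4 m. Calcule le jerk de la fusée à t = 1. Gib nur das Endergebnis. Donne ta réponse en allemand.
Die Antwort ist 18.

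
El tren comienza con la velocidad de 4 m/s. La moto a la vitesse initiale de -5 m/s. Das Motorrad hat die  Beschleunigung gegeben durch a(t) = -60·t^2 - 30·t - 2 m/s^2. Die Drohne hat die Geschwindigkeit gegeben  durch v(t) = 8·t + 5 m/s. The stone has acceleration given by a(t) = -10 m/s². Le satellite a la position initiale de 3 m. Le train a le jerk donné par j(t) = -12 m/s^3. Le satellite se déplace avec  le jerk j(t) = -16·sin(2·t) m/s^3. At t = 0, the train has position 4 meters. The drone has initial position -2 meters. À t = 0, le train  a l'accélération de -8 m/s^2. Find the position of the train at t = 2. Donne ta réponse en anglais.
To solve this, we need to take 3 antiderivatives of our jerk equation j(t) = -12. Finding the antiderivative of j(t) and using a(0) = -8: a(t) = -12·t - 8. The antiderivative of acceleration is velocity. Using v(0) = 4, we get v(t) = -6·t^2 - 8·t + 4. Finding the antiderivative of v(t) and using x(0) = 4: x(t) = -2·t^3 - 4·t^2 + 4·t + 4. Using x(t) = -2·t^3 - 4·t^2 + 4·t + 4 and substituting t = 2, we find x = -20.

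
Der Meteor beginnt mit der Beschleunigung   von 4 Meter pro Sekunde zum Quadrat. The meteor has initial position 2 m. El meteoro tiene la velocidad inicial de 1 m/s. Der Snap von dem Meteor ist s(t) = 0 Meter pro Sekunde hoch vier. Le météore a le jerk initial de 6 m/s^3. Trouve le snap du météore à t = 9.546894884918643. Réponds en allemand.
Wir haben den Snap s(t) = 0. Durch Einsetzen von t = 9.546894884918643: s(9.546894884918643) = 0.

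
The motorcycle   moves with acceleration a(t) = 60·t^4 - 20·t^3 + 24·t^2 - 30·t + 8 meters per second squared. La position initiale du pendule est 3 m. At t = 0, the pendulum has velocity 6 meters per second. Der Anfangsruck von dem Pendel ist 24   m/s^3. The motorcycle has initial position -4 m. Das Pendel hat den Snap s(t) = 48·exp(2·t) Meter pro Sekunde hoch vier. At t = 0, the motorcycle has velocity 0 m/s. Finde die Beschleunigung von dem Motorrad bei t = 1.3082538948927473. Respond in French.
Nous avons l'accélération a(t) = 60·t^4 - 20·t^3 + 24·t^2 - 30·t + 8. En substituant t = 1.3082538948927473: a(1.3082538948927473) = 140.806528912151.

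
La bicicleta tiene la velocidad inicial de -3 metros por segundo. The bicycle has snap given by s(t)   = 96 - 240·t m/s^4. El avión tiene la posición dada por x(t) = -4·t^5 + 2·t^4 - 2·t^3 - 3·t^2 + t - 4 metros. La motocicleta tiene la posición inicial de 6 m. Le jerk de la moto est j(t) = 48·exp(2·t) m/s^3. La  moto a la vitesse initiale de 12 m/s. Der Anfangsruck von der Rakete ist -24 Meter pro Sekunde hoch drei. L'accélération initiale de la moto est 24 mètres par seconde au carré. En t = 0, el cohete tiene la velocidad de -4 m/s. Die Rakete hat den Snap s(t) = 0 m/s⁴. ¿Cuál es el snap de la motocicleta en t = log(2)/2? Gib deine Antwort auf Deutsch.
Ausgehend von dem Ruck j(t) = 48·exp(2·t), nehmen wir 1 Ableitung. Die Ableitung von dem Ruck ergibt den Snap: s(t) = 96·exp(2·t). Mit s(t) = 96·exp(2·t) und Einsetzen von t = log(2)/2, finden wir s = 192.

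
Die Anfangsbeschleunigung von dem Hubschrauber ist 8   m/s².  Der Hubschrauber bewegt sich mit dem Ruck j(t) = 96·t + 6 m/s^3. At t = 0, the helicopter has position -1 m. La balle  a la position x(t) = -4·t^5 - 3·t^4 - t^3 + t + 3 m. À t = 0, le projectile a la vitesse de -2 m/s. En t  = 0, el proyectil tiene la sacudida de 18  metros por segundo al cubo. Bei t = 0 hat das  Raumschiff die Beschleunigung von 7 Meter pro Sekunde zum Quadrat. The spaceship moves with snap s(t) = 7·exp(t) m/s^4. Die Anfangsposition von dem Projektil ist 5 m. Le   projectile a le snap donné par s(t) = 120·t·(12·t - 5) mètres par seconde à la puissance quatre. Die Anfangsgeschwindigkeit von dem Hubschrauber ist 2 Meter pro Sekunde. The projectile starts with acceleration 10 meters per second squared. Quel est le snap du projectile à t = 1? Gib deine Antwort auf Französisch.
En utilisant s(t) = 120·t·(12·t - 5) et en substituant t = 1, nous trouvons s = 840.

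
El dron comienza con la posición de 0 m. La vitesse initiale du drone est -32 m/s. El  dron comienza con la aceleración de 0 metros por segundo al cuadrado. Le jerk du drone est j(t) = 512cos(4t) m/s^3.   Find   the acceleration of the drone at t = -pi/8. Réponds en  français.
Nous devons trouver l'intégrale de notre équation du jerk j(t) = 512·cos(4·t) 1 fois. L'intégrale du jerk, avec a(0) = 0, donne l'accélération: a(t) = 128·sin(4·t). Nous avons l'accélération a(t) = 128·sin(4·t). En substituant t = -pi/8: a(-pi/8) = -128.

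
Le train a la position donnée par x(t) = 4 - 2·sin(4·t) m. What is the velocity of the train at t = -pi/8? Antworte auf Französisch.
Pour résoudre ceci, nous devons prendre 1 dérivée de notre équation de la position x(t) = 4 - 2·sin(4·t). En prenant d/dt de x(t), nous trouvons v(t) = -8·cos(4·t). De l'équation de la vitesse v(t) = -8·cos(4·t), nous substituons t = -pi/8 pour obtenir v = 0.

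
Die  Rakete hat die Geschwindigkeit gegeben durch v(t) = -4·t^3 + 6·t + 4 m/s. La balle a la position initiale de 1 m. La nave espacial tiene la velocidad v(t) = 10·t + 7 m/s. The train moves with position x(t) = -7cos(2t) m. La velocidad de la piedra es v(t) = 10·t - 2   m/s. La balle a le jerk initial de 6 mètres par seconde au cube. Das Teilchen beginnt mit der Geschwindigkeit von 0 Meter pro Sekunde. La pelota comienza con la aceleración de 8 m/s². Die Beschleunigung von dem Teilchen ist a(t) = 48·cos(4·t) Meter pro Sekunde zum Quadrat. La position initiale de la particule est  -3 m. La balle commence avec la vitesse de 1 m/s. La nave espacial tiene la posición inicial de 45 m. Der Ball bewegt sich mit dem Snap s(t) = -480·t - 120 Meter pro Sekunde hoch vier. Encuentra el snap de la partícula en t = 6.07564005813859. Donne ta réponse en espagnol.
Para resolver esto, necesitamos tomar 2 derivadas de nuestra ecuación de la aceleración a(t) = 48·cos(4·t). La derivada de la aceleración da la sacudida: j(t) = -192·sin(4·t). Derivando la sacudida, obtenemos el snap: s(t) = -768·cos(4·t). Tenemos el snap s(t) = -768·cos(4·t). Sustituyendo t = 6.07564005813859: s(6.07564005813859) = -518.201999055519.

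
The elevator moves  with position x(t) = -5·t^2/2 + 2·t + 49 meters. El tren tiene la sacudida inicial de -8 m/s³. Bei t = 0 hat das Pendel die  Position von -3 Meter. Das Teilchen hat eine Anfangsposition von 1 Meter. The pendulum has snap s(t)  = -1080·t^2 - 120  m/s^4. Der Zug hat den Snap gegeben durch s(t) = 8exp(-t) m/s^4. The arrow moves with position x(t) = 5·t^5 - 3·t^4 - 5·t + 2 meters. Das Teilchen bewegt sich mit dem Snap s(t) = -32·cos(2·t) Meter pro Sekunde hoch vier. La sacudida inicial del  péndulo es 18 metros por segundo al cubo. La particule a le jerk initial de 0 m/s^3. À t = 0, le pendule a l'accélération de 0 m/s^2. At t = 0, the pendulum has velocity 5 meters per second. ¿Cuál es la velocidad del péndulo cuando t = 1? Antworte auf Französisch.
Nous devons trouver l'intégrale de notre équation du snap s(t) = -1080·t^2 - 120 3 fois. La primitive du snap est le jerk. En utilisant j(0) = 18, nous obtenons j(t) = -360·t^3 - 120·t + 18. En intégrant le jerk et en utilisant la condition initiale a(0) = 0, nous obtenons a(t) = 6·t·(-15·t^3 - 10·t + 3). L'intégrale de l'accélération, avec v(0) = 5, donne la vitesse: v(t) = -18·t^5 - 20·t^3 + 9·t^2 + 5. En utilisant v(t) = -18·t^5 - 20·t^3 + 9·t^2 + 5 et en substituant t = 1, nous trouvons v = -24.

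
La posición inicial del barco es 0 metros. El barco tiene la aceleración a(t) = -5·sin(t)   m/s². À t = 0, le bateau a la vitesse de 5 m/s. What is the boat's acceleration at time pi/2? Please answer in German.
Wir haben die Beschleunigung a(t) = -5·sin(t). Durch Einsetzen von t = pi/2: a(pi/2) = -5.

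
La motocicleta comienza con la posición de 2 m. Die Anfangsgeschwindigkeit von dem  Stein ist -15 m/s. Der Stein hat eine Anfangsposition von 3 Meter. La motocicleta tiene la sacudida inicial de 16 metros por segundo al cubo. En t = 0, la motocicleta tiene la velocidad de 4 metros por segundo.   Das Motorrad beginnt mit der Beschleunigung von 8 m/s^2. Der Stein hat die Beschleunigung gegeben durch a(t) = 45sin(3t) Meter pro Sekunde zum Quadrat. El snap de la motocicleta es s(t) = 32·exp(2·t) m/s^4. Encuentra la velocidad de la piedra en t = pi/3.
Necesitamos integrar nuestra ecuación de la aceleración a(t) = 45·sin(3·t) 1 vez. Integrando la aceleración y usando la condición inicial v(0) = -15, obtenemos v(t) = -15·cos(3·t). De la ecuación de la velocidad v(t) = -15·cos(3·t), sustituimos t = pi/3 para obtener v = 15.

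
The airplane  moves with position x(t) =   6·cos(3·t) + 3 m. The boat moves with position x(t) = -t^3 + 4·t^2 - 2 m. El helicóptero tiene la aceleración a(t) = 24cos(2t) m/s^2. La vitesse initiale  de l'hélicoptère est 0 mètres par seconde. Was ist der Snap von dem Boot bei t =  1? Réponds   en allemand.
Um dies zu lösen, müssen wir 4 Ableitungen unserer Gleichung für die Position x(t) = -t^3 + 4·t^2 - 2 nehmen. Die Ableitung von der Position ergibt die Geschwindigkeit: v(t) = -3·t^2 + 8·t. Durch Ableiten von der Geschwindigkeit erhalten wir die Beschleunigung: a(t) = 8 - 6·t. Die Ableitung von der Beschleunigung ergibt den Ruck: j(t) = -6. Durch Ableiten von dem Ruck erhalten wir den Snap: s(t) = 0. Aus der Gleichung für den Snap s(t) = 0, setzen wir t = 1 ein und erhalten s = 0.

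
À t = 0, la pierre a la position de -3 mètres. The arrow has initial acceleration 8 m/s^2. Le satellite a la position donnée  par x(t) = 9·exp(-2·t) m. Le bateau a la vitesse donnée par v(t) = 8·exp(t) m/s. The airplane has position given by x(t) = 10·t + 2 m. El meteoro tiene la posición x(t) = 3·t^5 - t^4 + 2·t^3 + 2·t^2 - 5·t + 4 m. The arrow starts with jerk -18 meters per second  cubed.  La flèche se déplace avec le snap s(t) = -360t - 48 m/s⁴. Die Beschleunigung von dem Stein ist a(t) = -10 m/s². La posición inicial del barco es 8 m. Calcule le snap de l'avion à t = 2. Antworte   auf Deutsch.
Um dies zu lösen, müssen wir 4 Ableitungen unserer Gleichung für die Position x(t) = 10·t + 2 nehmen. Mit d/dt von x(t) finden wir v(t) = 10. Durch Ableiten von der Geschwindigkeit erhalten wir die Beschleunigung: a(t) = 0. Durch Ableiten von der Beschleunigung erhalten wir den Ruck: j(t) = 0. Durch Ableiten von dem Ruck erhalten wir den Snap: s(t) = 0. Mit s(t) = 0 und Einsetzen von t = 2, finden wir s = 0.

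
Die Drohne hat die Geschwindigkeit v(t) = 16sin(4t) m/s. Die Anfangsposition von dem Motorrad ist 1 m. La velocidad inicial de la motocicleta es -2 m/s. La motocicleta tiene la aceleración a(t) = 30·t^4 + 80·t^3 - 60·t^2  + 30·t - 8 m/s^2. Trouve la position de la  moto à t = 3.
Nous devons intégrer notre équation de l'accélération a(t) = 30·t^4 + 80·t^3 - 60·t^2 + 30·t - 8 2 fois. En intégrant l'accélération et en utilisant la condition initiale v(0) = -2, nous obtenons v(t) = 6·t^5 + 20·t^4 - 20·t^3 + 15·t^2 - 8·t - 2. En intégrant la vitesse et en utilisant la condition initiale x(0) = 1, nous obtenons x(t) = t^6 + 4·t^5 - 5·t^4 + 5·t^3 - 4·t^2 - 2·t + 1. De l'équation de la position x(t) = t^6 + 4·t^5 - 5·t^4 + 5·t^3 - 4·t^2 - 2·t + 1, nous substituons t = 3 pour obtenir x = 1390.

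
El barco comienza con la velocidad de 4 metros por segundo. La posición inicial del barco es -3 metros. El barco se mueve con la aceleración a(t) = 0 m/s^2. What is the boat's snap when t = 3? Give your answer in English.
Starting from acceleration a(t) = 0, we take 2 derivatives. Differentiating acceleration, we get jerk: j(t) = 0. The derivative of jerk gives snap: s(t) = 0. Using s(t) = 0 and substituting t = 3, we find s = 0.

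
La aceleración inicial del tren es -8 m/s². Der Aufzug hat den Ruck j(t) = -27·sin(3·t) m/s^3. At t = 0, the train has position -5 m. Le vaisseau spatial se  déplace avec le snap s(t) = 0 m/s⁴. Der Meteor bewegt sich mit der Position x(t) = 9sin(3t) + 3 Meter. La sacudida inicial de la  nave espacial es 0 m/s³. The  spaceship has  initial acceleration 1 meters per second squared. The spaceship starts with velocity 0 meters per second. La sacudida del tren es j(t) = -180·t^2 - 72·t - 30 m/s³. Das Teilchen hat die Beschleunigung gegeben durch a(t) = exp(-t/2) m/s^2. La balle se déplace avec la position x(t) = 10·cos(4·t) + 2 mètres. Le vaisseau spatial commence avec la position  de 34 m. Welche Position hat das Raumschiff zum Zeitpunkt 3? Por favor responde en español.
Para resolver esto, necesitamos tomar 4 antiderivadas de nuestra ecuación del snap s(t) = 0. Integrando el snap y usando la condición inicial j(0) = 0, obtenemos j(t) = 0. Integrando la sacudida y usando la condición inicial a(0) = 1, obtenemos a(t) = 1. Integrando la aceleración y usando la condición inicial v(0) = 0, obtenemos v(t) = t. Integrando la velocidad y usando la condición inicial x(0) = 34, obtenemos x(t) = t^2/2 + 34. Usando x(t) = t^2/2 + 34 y sustituyendo t = 3, encontramos x = 77/2.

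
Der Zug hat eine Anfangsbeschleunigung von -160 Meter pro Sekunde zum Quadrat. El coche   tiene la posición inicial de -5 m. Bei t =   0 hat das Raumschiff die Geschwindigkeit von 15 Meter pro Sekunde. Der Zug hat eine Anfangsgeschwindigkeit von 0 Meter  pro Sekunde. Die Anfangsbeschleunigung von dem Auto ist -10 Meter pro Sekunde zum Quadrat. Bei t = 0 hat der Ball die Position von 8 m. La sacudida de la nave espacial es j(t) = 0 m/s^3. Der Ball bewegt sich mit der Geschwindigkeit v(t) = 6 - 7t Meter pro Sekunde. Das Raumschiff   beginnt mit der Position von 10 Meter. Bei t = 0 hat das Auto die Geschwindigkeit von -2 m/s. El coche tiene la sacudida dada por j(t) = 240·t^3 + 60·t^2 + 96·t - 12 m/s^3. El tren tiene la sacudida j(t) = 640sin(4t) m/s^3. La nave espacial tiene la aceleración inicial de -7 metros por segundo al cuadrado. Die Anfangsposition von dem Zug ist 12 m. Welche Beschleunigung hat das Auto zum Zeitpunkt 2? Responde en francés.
Nous devons trouver la primitive de notre équation du jerk j(t) = 240·t^3 + 60·t^2 + 96·t - 12 1 fois. En prenant ∫j(t)dt et en appliquant a(0) = -10, nous trouvons a(t) = 60·t^4 + 20·t^3 + 48·t^2 - 12·t - 10. De l'équation de l'accélération a(t) = 60·t^4 + 20·t^3 + 48·t^2 - 12·t - 10, nous substituons t = 2 pour obtenir a = 1278.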